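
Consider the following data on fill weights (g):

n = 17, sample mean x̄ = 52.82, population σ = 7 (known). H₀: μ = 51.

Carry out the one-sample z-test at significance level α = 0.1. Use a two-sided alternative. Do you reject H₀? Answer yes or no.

reject H₀: no

SE = σ/√n = 7/√17 = 1.6977
z = (x̄−μ₀)/SE = (52.82−51)/1.6977 = 1.0720
p-value (two-sided) = 0.28372
At α=0.1: p ≥ α → fail to reject H₀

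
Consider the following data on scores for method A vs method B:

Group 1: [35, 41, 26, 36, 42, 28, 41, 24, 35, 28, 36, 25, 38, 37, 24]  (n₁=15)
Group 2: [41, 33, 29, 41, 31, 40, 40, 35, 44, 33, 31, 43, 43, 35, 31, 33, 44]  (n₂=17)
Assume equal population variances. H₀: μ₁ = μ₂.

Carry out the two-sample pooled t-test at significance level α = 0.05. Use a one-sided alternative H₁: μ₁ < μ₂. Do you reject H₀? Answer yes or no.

reject H₀: yes

x̄₁=33.067, s₁=6.552, n₁=15
x̄₂=36.882, s₂=5.290, n₂=17
s_p² = [14·6.552² + 16·5.290²]/30 = 34.9566
SE = √(s_p²·(1/15+1/17)) = 2.0944
t = (33.067−36.882)/2.0944 = -1.8218
df = 30
p-value (one-sided, H₁ less) = 0.03923
At α=0.05: p < α → reject H₀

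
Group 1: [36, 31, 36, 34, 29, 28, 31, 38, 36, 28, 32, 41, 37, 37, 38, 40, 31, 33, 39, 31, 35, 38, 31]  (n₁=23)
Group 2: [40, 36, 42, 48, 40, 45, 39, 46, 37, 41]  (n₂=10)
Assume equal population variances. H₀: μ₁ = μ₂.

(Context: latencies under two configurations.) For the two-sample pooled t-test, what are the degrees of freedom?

degrees of freedom = 31

df = n₁ + n₂ − 2 = 23 + 10 − 2 = 31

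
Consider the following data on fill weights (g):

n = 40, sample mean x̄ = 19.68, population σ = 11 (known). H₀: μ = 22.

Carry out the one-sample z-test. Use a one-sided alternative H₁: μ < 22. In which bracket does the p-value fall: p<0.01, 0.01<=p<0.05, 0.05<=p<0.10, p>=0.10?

SE = σ/√n = 11/√40 = 1.7393
z = (x̄−μ₀)/SE = (19.68−22)/1.7393 = -1.3339
p-value (one-sided, H₁ less) = 0.09112
→ bracket: 0.05<=p<0.10

p-value bracket: 0.05<=p<0.10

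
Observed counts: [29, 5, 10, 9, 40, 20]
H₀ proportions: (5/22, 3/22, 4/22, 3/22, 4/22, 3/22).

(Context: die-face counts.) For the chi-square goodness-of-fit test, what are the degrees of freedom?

df = k − 1 = 6 − 1 = 5

degrees of freedom = 5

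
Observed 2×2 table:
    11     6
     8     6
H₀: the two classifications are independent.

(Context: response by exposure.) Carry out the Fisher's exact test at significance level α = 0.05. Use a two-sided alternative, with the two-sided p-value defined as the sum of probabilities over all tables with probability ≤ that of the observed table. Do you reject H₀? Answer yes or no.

Margins: r₁=17, r₂=14, c₁=19, c₂=12, n=31
p_obs = C(17,11)·C(14,8)/C(31,19); sum pmf over tables with pmf ≤ p_obs
p-value (two-sided) = 0.72410
At α=0.05: p ≥ α → fail to reject H₀

reject H₀: no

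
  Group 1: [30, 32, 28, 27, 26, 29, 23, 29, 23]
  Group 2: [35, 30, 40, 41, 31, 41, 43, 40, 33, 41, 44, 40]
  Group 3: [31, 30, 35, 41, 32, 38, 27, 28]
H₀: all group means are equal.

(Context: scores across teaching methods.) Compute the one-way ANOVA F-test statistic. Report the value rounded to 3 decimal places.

Group means [27.44, 38.25, 32.75], grand mean 33.379
SSB = Σnᵢ(x̄ᵢ−x̄)² = 604.855; SSW = ΣΣ(x−x̄ᵢ)² = 487.972
MSB = 604.855/2 = 302.4277; MSW = 487.972/26 = 18.7682
F = MSB/MSW = 16.1139
df = (2, 26)

test statistic = 16.114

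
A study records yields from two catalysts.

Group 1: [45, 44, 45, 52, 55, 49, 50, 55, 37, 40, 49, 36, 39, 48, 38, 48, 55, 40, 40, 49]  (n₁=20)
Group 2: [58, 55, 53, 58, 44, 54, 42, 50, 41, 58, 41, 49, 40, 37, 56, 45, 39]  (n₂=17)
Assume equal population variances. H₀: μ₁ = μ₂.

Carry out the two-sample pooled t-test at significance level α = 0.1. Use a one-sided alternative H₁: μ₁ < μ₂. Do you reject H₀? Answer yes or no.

x̄₁=45.700, s₁=6.225, n₁=20
x̄₂=48.235, s₂=7.513, n₂=17
s_p² = [19·6.225² + 16·7.513²]/35 = 46.8360
SE = √(s_p²·(1/20+1/17)) = 2.2576
t = (45.700−48.235)/2.2576 = -1.1230
df = 35
p-value (one-sided, H₁ less) = 0.13454
At α=0.1: p ≥ α → fail to reject H₀

reject H₀: no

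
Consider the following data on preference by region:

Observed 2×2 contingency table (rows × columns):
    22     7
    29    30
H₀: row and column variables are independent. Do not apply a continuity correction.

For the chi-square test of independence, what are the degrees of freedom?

df = (r−1)(c−1) = (2−1)·(2−1) = 1

degrees of freedom = 1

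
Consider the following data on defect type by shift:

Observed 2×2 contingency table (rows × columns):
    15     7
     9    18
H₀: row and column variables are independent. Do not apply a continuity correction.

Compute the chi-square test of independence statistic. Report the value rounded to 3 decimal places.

test statistic = 5.891

Row totals [22, 27], col totals [24, 25], n=49
χ² = (15−10.78)²/10.78 + (7−11.22)²/11.22 + (9−13.22)²/13.22 + (18−13.78)²/13.78 = 5.8911
df = 1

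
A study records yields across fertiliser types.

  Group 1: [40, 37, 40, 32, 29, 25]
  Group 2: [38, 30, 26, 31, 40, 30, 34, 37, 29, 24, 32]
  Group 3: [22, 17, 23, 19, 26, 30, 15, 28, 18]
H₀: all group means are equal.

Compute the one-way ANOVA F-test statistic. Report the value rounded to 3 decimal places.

Group means [33.83, 31.91, 22.00], grand mean 28.923
SSB = Σnᵢ(x̄ᵢ−x̄)² = 674.104; SSW = ΣΣ(x−x̄ᵢ)² = 653.742
MSB = 674.104/2 = 337.0519; MSW = 653.742/23 = 28.4236
F = MSB/MSW = 11.8582
df = (2, 23)

test statistic = 11.858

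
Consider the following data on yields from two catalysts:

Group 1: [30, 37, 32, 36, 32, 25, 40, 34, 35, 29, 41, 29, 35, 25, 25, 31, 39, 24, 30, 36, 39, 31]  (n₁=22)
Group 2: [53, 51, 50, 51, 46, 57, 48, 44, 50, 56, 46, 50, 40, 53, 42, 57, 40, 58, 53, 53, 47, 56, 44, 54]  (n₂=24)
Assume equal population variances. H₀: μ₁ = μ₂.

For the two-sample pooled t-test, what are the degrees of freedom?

df = n₁ + n₂ − 2 = 22 + 24 − 2 = 44

degrees of freedom = 44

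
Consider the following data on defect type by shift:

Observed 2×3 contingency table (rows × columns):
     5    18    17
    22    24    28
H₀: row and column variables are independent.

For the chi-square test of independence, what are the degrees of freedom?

degrees of freedom = 2

df = (r−1)(c−1) = (2−1)·(3−1) = 2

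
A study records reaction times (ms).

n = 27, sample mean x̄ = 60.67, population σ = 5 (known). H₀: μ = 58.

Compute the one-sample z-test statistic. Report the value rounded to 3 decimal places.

test statistic = 2.775

SE = σ/√n = 5/√27 = 0.9623
z = (x̄−μ₀)/SE = (60.67−58)/0.9623 = 2.7747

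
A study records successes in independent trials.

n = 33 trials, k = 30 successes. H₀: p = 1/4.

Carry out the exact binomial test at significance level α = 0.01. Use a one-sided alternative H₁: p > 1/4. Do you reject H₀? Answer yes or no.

Exact binomial: n=33, k=30, p₀=1/4=0.2500
P(X≥30) from Σ C(n,i)·p₀^i·(1−p₀)^(n−i)
p-value (one-sided, H₁ greater) = 0.00000
At α=0.01: p < α → reject H₀

reject H₀: yes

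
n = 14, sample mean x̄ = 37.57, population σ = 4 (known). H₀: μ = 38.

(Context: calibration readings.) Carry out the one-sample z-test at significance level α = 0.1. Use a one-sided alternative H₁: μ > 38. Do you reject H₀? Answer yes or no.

reject H₀: no

SE = σ/√n = 4/√14 = 1.0690
z = (x̄−μ₀)/SE = (37.57−38)/1.0690 = -0.4022
p-value (one-sided, H₁ greater) = 0.65624
At α=0.1: p ≥ α → fail to reject H₀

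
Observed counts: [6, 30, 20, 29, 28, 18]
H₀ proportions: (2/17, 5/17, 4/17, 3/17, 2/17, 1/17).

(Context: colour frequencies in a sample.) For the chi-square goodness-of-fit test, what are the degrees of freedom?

df = k − 1 = 6 − 1 = 5

degrees of freedom = 5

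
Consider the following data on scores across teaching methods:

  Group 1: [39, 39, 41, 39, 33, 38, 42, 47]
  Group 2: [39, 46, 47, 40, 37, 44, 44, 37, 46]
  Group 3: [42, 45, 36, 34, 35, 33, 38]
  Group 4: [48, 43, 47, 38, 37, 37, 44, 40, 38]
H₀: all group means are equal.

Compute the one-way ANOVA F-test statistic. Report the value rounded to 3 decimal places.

Group means [39.75, 42.22, 37.57, 41.33], grand mean 40.394
SSB = Σnᵢ(x̄ᵢ−x̄)² = 97.109; SSW = ΣΣ(x−x̄ᵢ)² = 502.770
MSB = 97.109/3 = 32.3696; MSW = 502.770/29 = 17.3369
F = MSB/MSW = 1.8671
df = (3, 29)

test statistic = 1.867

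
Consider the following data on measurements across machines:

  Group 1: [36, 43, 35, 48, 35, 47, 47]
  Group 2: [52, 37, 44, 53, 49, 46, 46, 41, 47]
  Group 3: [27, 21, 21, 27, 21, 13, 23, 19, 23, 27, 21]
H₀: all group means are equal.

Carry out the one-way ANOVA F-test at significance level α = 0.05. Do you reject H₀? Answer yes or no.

reject H₀: yes

Group means [41.57, 46.11, 22.09], grand mean 35.148
SSB = Σnᵢ(x̄ᵢ−x̄)² = 3245.895; SSW = ΣΣ(x−x̄ᵢ)² = 595.512
MSB = 3245.895/2 = 1622.9476; MSW = 595.512/24 = 24.8130
F = MSB/MSW = 65.4071
df = (2, 24)
p-value (upper-tail) = 0.00000
At α=0.05: p < α → reject H₀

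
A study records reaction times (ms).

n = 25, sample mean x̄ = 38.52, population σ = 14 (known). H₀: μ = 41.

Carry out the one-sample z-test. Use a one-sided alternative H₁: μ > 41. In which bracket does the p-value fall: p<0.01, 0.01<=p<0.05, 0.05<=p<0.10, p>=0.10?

SE = σ/√n = 14/√25 = 2.8000
z = (x̄−μ₀)/SE = (38.52−41)/2.8000 = -0.8857
p-value (one-sided, H₁ greater) = 0.81211
→ bracket: p>=0.10

p-value bracket: p>=0.10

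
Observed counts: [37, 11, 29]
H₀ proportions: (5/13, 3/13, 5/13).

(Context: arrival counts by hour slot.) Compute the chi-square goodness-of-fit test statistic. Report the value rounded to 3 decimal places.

test statistic = 4.433

n = 77; E_i = n·p_i = [29.62, 17.77, 29.62]
χ² = (37−29.62)²/29.62 + (11−17.77)²/17.77 + (29−29.62)²/29.62 = 4.4329
df = 2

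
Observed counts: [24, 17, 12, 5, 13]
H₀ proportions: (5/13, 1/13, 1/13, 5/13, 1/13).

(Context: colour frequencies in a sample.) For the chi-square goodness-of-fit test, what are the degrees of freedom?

df = k − 1 = 5 − 1 = 4

degrees of freedom = 4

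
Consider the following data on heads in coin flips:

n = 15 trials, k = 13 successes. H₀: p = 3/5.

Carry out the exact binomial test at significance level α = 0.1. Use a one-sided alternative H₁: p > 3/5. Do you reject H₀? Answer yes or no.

reject H₀: yes

Exact binomial: n=15, k=13, p₀=3/5=0.6000
P(X≥13) from Σ C(n,i)·p₀^i·(1−p₀)^(n−i)
p-value (one-sided, H₁ greater) = 0.02711
At α=0.1: p < α → reject H₀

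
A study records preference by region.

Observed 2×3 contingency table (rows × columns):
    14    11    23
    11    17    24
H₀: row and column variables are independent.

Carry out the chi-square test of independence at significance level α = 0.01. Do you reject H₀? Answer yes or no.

Row totals [48, 52], col totals [25, 28, 47], n=100
χ² = (14−12.00)²/12.00 + (11−13.44)²/13.44 + (23−22.56)²/22.56 + (11−13.00)²/13.00 + (17−14.56)²/14.56 + (24−24.44)²/24.44 = 1.5094
df = 2
p-value (upper-tail) = 0.47015
At α=0.01: p ≥ α → fail to reject H₀

reject H₀: no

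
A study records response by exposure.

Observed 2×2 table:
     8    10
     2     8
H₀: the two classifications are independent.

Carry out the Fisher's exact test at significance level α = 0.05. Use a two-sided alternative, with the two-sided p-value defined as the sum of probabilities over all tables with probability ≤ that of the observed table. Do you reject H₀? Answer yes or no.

Margins: r₁=18, r₂=10, c₁=10, c₂=18, n=28
p_obs = C(18,8)·C(10,2)/C(28,10); sum pmf over tables with pmf ≤ p_obs
p-value (two-sided) = 0.24740
At α=0.05: p ≥ α → fail to reject H₀

reject H₀: no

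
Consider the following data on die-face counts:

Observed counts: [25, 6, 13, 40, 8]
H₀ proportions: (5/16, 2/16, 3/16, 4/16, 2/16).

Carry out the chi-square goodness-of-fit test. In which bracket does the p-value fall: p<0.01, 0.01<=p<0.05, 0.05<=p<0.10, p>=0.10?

p-value bracket: p<0.01

n = 92; E_i = n·p_i = [28.75, 11.50, 17.25, 23.00, 11.50]
χ² = (25−28.75)²/28.75 + (6−11.50)²/11.50 + (13−17.25)²/17.25 + (40−23.00)²/23.00 + (8−11.50)²/11.50 = 17.7971
df = 4
p-value (upper-tail) = 0.00135
→ bracket: p<0.01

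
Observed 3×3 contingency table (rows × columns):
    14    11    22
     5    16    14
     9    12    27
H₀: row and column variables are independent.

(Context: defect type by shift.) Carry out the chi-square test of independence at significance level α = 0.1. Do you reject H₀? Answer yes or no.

Row totals [47, 35, 48], col totals [28, 39, 63], n=130
χ² = (14−10.12)²/10.12 + (11−14.10)²/14.10 + (22−22.78)²/22.78 + (5−7.54)²/7.54 + (16−10.50)²/10.50 + (14−16.96)²/16.96 + (9−10.34)²/10.34 + (12−14.40)²/14.40 + (27−23.26)²/23.26 = 7.6198
df = 4
p-value (upper-tail) = 0.10654
At α=0.1: p ≥ α → fail to reject H₀

reject H₀: no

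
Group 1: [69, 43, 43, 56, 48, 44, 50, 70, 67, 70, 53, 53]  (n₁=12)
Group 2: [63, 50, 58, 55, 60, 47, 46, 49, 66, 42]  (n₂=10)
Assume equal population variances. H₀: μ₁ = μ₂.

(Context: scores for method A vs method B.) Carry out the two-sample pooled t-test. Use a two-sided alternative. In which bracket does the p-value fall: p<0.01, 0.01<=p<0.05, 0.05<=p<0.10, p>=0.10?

p-value bracket: p>=0.10

x̄₁=55.500, s₁=10.783, n₁=12
x̄₂=53.600, s₂=7.989, n₂=10
s_p² = [11·10.783² + 9·7.989²]/20 = 92.6700
SE = √(s_p²·(1/12+1/10)) = 4.1218
t = (55.500−53.600)/4.1218 = 0.4610
df = 20
p-value (two-sided) = 0.64980
→ bracket: p>=0.10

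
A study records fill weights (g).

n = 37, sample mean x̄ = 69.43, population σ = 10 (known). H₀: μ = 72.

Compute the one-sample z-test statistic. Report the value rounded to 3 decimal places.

test statistic = -1.563

SE = σ/√n = 10/√37 = 1.6440
z = (x̄−μ₀)/SE = (69.43−72)/1.6440 = -1.5633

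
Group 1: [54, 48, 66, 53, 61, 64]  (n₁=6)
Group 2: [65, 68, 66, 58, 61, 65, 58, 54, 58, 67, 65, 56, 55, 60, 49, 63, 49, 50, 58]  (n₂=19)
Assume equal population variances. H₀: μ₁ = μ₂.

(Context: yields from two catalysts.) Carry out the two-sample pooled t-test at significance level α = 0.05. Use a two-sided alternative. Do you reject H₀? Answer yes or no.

x̄₁=57.667, s₁=7.062, n₁=6
x̄₂=59.211, s₂=6.042, n₂=19
s_p² = [5·7.062² + 18·6.042²]/23 = 39.4127
SE = √(s_p²·(1/6+1/19)) = 2.9399
t = (57.667−59.211)/2.9399 = -0.5251
df = 23
p-value (two-sided) = 0.60451
At α=0.05: p ≥ α → fail to reject H₀

reject H₀: no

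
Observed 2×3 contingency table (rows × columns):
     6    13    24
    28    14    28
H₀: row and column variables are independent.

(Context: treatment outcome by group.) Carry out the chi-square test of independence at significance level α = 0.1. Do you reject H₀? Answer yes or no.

Row totals [43, 70], col totals [34, 27, 52], n=113
χ² = (6−12.94)²/12.94 + (13−10.27)²/10.27 + (24−19.79)²/19.79 + (28−21.06)²/21.06 + (14−16.73)²/16.73 + (28−32.21)²/32.21 = 8.6209
df = 2
p-value (upper-tail) = 0.01343
At α=0.1: p < α → reject H₀

reject H₀: yes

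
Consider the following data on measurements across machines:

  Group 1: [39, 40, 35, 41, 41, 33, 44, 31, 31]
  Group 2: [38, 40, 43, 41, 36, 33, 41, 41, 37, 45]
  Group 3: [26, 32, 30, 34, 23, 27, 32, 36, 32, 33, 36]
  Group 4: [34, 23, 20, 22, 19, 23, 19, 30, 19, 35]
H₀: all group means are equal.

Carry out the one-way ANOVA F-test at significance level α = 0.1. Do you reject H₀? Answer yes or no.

reject H₀: yes

Group means [37.22, 39.50, 31.00, 24.40], grand mean 32.875
SSB = Σnᵢ(x̄ᵢ−x̄)² = 1365.919; SSW = ΣΣ(x−x̄ᵢ)² = 822.456
MSB = 1365.919/3 = 455.3065; MSW = 822.456/36 = 22.8460
F = MSB/MSW = 19.9294
df = (3, 36)
p-value (upper-tail) = 0.00000
At α=0.1: p < α → reject H₀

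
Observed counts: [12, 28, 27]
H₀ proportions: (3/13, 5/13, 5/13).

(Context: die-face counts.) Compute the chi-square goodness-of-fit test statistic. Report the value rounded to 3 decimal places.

test statistic = 1.027

n = 67; E_i = n·p_i = [15.46, 25.77, 25.77]
χ² = (12−15.46)²/15.46 + (28−25.77)²/25.77 + (27−25.77)²/25.77 = 1.0269
df = 2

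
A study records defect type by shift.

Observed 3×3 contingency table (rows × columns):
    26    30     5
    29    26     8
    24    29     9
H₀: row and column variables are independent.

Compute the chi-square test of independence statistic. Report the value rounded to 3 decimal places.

test statistic = 1.942

Row totals [61, 63, 62], col totals [79, 85, 22], n=186
χ² = (26−25.91)²/25.91 + (30−27.88)²/27.88 + (5−7.22)²/7.22 + (29−26.76)²/26.76 + (26−28.79)²/28.79 + (8−7.45)²/7.45 + (24−26.33)²/26.33 + (29−28.33)²/28.33 + (9−7.33)²/7.33 = 1.9420
df = 4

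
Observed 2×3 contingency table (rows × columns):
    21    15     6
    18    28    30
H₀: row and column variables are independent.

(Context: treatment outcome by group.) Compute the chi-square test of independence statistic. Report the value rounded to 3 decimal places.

test statistic = 11.303

Row totals [42, 76], col totals [39, 43, 36], n=118
χ² = (21−13.88)²/13.88 + (15−15.31)²/15.31 + (6−12.81)²/12.81 + (18−25.12)²/25.12 + (28−27.69)²/27.69 + (30−23.19)²/23.19 = 11.3028
df = 2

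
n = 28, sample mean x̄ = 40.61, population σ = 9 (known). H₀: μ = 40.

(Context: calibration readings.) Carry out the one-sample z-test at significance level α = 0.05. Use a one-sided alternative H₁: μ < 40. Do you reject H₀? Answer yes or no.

SE = σ/√n = 9/√28 = 1.7008
z = (x̄−μ₀)/SE = (40.61−40)/1.7008 = 0.3586
p-value (one-sided, H₁ less) = 0.64007
At α=0.05: p ≥ α → fail to reject H₀

reject H₀: no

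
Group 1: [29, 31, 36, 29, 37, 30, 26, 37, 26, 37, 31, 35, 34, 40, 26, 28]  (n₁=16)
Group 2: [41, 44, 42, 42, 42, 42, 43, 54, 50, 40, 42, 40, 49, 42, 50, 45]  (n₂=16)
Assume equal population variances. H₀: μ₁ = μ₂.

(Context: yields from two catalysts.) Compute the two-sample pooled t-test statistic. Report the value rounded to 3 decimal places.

x̄₁=32.000, s₁=4.590, n₁=16
x̄₂=44.250, s₂=4.187, n₂=16
s_p² = [15·4.590² + 15·4.187²]/30 = 19.3000
SE = √(s_p²·(1/16+1/16)) = 1.5532
t = (32.000−44.250)/1.5532 = -7.8868
df = 30

test statistic = -7.887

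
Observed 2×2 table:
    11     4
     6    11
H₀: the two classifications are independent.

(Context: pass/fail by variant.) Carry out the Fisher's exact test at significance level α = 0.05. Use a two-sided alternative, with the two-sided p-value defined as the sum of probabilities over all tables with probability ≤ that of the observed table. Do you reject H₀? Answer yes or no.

Margins: r₁=15, r₂=17, c₁=17, c₂=15, n=32
p_obs = C(15,11)·C(17,6)/C(32,17); sum pmf over tables with pmf ≤ p_obs
p-value (two-sided) = 0.04161
At α=0.05: p < α → reject H₀

reject H₀: yes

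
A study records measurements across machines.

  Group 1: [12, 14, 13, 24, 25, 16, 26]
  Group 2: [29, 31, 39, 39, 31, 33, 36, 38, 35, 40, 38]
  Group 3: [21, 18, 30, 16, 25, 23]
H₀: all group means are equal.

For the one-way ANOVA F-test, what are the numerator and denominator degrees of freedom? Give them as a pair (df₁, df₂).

degrees of freedom = [2, 21]

k = 3 groups, N = 24 total
df = (k−1, N−k) = (3−1, 24−3) = (2, 21)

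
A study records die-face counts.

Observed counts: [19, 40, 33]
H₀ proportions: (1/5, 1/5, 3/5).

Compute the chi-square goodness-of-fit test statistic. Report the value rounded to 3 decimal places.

n = 92; E_i = n·p_i = [18.40, 18.40, 55.20]
χ² = (19−18.40)²/18.40 + (40−18.40)²/18.40 + (33−55.20)²/55.20 = 34.3043
df = 2

test statistic = 34.304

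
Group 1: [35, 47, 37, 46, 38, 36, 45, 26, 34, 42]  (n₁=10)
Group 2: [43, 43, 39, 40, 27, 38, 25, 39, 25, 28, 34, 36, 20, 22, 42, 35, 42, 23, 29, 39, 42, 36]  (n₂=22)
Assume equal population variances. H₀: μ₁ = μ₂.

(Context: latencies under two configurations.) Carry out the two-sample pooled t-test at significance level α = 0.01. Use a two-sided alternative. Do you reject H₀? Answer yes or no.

reject H₀: no

x̄₁=38.600, s₁=6.501, n₁=10
x̄₂=33.955, s₂=7.631, n₂=22
s_p² = [9·6.501² + 21·7.631²]/30 = 53.4452
SE = √(s_p²·(1/10+1/22)) = 2.7882
t = (38.600−33.955)/2.7882 = 1.6661
df = 30
p-value (two-sided) = 0.10610
At α=0.01: p ≥ α → fail to reject H₀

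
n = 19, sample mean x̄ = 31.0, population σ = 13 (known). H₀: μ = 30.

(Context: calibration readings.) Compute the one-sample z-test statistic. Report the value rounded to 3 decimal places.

SE = σ/√n = 13/√19 = 2.9824
z = (x̄−μ₀)/SE = (31.0−30)/2.9824 = 0.3353

test statistic = 0.335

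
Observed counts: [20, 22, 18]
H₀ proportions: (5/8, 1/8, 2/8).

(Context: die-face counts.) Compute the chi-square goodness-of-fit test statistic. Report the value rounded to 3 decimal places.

test statistic = 36.800

n = 60; E_i = n·p_i = [37.50, 7.50, 15.00]
χ² = (20−37.50)²/37.50 + (22−7.50)²/7.50 + (18−15.00)²/15.00 = 36.8000
df = 2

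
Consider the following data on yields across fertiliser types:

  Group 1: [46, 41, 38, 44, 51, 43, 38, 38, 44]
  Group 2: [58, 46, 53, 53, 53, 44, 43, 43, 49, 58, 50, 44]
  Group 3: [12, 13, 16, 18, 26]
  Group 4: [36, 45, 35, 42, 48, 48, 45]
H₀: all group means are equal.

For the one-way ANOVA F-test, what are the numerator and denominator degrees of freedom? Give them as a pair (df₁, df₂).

degrees of freedom = [3, 29]

k = 4 groups, N = 33 total
df = (k−1, N−k) = (4−1, 33−4) = (3, 29)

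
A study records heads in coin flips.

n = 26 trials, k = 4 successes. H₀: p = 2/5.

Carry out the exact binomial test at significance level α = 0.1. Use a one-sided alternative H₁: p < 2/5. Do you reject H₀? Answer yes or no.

Exact binomial: n=26, k=4, p₀=2/5=0.4000
P(X≤4) from Σ C(n,i)·p₀^i·(1−p₀)^(n−i)
p-value (one-sided, H₁ less) = 0.00663
At α=0.1: p < α → reject H₀

reject H₀: yes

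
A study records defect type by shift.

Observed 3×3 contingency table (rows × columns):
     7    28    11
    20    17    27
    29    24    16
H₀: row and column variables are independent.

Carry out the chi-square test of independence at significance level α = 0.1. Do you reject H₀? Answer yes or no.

Row totals [46, 64, 69], col totals [56, 69, 54], n=179
χ² = (7−14.39)²/14.39 + (28−17.73)²/17.73 + (11−13.88)²/13.88 + (20−20.02)²/20.02 + (17−24.67)²/24.67 + (27−19.31)²/19.31 + (29−21.59)²/21.59 + (24−26.60)²/26.60 + (16−20.82)²/20.82 = 19.7022
df = 4
p-value (upper-tail) = 0.00057
At α=0.1: p < α → reject H₀

reject H₀: yes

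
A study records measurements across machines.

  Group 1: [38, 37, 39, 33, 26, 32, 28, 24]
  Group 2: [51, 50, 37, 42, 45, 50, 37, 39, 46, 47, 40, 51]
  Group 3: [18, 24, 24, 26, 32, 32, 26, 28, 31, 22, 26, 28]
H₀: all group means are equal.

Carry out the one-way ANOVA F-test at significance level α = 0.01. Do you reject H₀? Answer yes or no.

reject H₀: yes

Group means [32.12, 44.58, 26.42], grand mean 34.656
SSB = Σnᵢ(x̄ᵢ−x̄)² = 2048.510; SSW = ΣΣ(x−x̄ᵢ)² = 740.708
MSB = 2048.510/2 = 1024.2552; MSW = 740.708/29 = 25.5417
F = MSB/MSW = 40.1013
df = (2, 29)
p-value (upper-tail) = 0.00000
At α=0.01: p < α → reject H₀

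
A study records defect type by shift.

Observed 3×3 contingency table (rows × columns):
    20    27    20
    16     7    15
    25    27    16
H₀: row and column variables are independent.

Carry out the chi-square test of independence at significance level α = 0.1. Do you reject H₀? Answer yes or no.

Row totals [67, 38, 68], col totals [61, 61, 51], n=173
χ² = (20−23.62)²/23.62 + (27−23.62)²/23.62 + (20−19.75)²/19.75 + (16−13.40)²/13.40 + (7−13.40)²/13.40 + (15−11.20)²/11.20 + (25−23.98)²/23.98 + (27−23.98)²/23.98 + (16−20.05)²/20.05 = 7.1313
df = 4
p-value (upper-tail) = 0.12911
At α=0.1: p ≥ α → fail to reject H₀

reject H₀: no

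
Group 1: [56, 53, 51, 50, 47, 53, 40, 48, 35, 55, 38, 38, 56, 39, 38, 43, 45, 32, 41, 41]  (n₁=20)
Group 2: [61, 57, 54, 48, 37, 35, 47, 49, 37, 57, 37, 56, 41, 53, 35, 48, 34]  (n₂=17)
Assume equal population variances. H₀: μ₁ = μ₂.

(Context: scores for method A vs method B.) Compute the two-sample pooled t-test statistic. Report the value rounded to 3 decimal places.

test statistic = -0.470

x̄₁=44.950, s₁=7.458, n₁=20
x̄₂=46.235, s₂=9.189, n₂=17
s_p² = [19·7.458² + 16·9.189²]/35 = 68.8003
SE = √(s_p²·(1/20+1/17)) = 2.7363
t = (44.950−46.235)/2.7363 = -0.4697
df = 35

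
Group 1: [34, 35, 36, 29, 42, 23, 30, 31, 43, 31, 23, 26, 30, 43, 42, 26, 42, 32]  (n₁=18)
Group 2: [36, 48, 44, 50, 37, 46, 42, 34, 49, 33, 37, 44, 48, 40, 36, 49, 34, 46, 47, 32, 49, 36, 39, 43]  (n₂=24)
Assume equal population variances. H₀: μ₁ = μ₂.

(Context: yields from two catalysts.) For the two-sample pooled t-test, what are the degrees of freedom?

df = n₁ + n₂ − 2 = 18 + 24 − 2 = 40

degrees of freedom = 40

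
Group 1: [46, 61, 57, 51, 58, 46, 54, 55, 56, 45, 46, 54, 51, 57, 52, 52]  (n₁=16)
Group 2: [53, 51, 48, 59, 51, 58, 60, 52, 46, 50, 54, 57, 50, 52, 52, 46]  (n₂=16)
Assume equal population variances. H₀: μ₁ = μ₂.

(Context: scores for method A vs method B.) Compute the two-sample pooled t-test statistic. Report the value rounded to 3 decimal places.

test statistic = 0.077

x̄₁=52.562, s₁=4.858, n₁=16
x̄₂=52.438, s₂=4.273, n₂=16
s_p² = [15·4.858² + 15·4.273²]/30 = 20.9292
SE = √(s_p²·(1/16+1/16)) = 1.6175
t = (52.562−52.438)/1.6175 = 0.0773
df = 30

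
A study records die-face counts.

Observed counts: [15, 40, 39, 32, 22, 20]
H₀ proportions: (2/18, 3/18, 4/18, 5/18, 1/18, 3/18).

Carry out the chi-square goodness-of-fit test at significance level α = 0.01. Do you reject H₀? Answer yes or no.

n = 168; E_i = n·p_i = [18.67, 28.00, 37.33, 46.67, 9.33, 28.00]
χ² = (15−18.67)²/18.67 + (40−28.00)²/28.00 + (39−37.33)²/37.33 + (32−46.67)²/46.67 + (22−9.33)²/9.33 + (20−28.00)²/28.00 = 30.0232
df = 5
p-value (upper-tail) = 0.00001
At α=0.01: p < α → reject H₀

reject H₀: yes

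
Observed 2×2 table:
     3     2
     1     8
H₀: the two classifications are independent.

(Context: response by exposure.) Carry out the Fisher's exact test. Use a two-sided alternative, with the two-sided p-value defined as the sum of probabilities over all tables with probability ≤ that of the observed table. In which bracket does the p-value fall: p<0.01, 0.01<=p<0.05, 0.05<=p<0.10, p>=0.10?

p-value bracket: 0.05<=p<0.10

Margins: r₁=5, r₂=9, c₁=4, c₂=10, n=14
p_obs = C(5,3)·C(9,1)/C(14,4); sum pmf over tables with pmf ≤ p_obs
p-value (two-sided) = 0.09491
→ bracket: 0.05<=p<0.10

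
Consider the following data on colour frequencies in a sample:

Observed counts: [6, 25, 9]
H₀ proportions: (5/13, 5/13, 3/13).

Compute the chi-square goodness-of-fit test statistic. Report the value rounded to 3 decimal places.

test statistic = 11.740

n = 40; E_i = n·p_i = [15.38, 15.38, 9.23]
χ² = (6−15.38)²/15.38 + (25−15.38)²/15.38 + (9−9.23)²/9.23 = 11.7400
df = 2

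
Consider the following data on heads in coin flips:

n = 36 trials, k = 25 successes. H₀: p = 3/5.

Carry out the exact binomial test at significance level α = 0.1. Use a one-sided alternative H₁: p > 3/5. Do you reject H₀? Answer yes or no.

Exact binomial: n=36, k=25, p₀=3/5=0.6000
P(X≥25) from Σ C(n,i)·p₀^i·(1−p₀)^(n−i)
p-value (one-sided, H₁ greater) = 0.16201
At α=0.1: p ≥ α → fail to reject H₀

reject H₀: no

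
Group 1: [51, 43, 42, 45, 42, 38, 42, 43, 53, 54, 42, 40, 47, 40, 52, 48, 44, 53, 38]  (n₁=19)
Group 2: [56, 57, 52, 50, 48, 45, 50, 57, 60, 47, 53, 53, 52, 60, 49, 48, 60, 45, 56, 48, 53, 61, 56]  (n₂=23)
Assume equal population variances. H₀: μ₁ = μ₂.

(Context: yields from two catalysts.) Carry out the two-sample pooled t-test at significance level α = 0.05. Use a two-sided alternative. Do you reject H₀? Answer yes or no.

x̄₁=45.105, s₁=5.269, n₁=19
x̄₂=52.870, s₂=4.975, n₂=23
s_p² = [18·5.269² + 22·4.975²]/40 = 26.1100
SE = √(s_p²·(1/19+1/23)) = 1.5841
t = (45.105−52.870)/1.5841 = -4.9013
df = 40
p-value (two-sided) = 0.00002
At α=0.05: p < α → reject H₀

reject H₀: yes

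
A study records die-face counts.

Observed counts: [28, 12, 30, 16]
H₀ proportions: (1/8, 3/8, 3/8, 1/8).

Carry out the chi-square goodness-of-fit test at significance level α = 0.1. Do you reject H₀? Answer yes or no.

reject H₀: yes

n = 86; E_i = n·p_i = [10.75, 32.25, 32.25, 10.75]
χ² = (28−10.75)²/10.75 + (12−32.25)²/32.25 + (30−32.25)²/32.25 + (16−10.75)²/10.75 = 43.1163
df = 3
p-value (upper-tail) = 0.00000
At α=0.1: p < α → reject H₀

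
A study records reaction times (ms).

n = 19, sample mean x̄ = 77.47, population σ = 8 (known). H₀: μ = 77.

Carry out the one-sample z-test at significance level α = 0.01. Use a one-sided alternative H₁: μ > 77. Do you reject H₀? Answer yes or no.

SE = σ/√n = 8/√19 = 1.8353
z = (x̄−μ₀)/SE = (77.47−77)/1.8353 = 0.2561
p-value (one-sided, H₁ greater) = 0.39894
At α=0.01: p ≥ α → fail to reject H₀

reject H₀: no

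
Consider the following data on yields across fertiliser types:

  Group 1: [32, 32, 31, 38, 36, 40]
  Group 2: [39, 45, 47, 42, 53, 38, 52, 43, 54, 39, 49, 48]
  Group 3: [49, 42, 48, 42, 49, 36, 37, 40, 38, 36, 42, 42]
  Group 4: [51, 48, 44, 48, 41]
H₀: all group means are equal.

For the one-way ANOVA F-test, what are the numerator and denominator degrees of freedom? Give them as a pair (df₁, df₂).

degrees of freedom = [3, 31]

k = 4 groups, N = 35 total
df = (k−1, N−k) = (4−1, 35−4) = (3, 31)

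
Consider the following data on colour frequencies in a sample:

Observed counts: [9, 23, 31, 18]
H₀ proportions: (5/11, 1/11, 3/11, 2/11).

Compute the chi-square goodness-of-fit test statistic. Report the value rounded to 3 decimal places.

test statistic = 58.542

n = 81; E_i = n·p_i = [36.82, 7.36, 22.09, 14.73]
χ² = (9−36.82)²/36.82 + (23−7.36)²/7.36 + (31−22.09)²/22.09 + (18−14.73)²/14.73 = 58.5416
df = 3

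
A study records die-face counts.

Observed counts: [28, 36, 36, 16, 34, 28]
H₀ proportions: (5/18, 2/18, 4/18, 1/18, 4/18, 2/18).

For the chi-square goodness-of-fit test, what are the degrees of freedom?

df = k − 1 = 6 − 1 = 5

degrees of freedom = 5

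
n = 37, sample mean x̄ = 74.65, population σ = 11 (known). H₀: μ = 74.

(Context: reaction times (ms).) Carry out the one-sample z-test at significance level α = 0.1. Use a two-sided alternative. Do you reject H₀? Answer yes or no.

reject H₀: no

SE = σ/√n = 11/√37 = 1.8084
z = (x̄−μ₀)/SE = (74.65−74)/1.8084 = 0.3594
p-value (two-sided) = 0.71927
At α=0.1: p ≥ α → fail to reject H₀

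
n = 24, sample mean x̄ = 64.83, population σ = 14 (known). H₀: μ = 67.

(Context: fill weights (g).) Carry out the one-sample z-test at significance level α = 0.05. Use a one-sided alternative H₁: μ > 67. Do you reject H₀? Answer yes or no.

SE = σ/√n = 14/√24 = 2.8577
z = (x̄−μ₀)/SE = (64.83−67)/2.8577 = -0.7593
p-value (one-sided, H₁ greater) = 0.77618
At α=0.05: p ≥ α → fail to reject H₀

reject H₀: no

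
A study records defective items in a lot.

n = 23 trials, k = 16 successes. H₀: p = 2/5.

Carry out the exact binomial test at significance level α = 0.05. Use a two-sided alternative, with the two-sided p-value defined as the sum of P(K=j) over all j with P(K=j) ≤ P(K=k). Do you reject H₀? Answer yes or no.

reject H₀: yes

Exact binomial: n=23, k=16, p₀=2/5=0.4000
P(X=j) = C(n,j)·p₀^j·(1−p₀)^(n−j); p = Σ P(X=j) over j with P(X=j) ≤ P(X=16)
p-value (two-sided) = 0.00499
At α=0.05: p < α → reject H₀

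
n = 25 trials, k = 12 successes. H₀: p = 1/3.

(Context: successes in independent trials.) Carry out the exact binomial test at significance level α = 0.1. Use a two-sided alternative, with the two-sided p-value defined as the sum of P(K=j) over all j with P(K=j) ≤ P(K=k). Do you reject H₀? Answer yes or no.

reject H₀: no

Exact binomial: n=25, k=12, p₀=1/3=0.3333
P(X=j) = C(n,j)·p₀^j·(1−p₀)^(n−j); p = Σ P(X=j) over j with P(X=j) ≤ P(X=12)
p-value (two-sided) = 0.13799
At α=0.1: p ≥ α → fail to reject H₀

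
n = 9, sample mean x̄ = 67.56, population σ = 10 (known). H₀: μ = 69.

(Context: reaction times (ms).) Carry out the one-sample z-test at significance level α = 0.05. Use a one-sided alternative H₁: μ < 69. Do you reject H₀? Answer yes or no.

reject H₀: no

SE = σ/√n = 10/√9 = 3.3333
z = (x̄−μ₀)/SE = (67.56−69)/3.3333 = -0.4320
p-value (one-sided, H₁ less) = 0.33287
At α=0.05: p ≥ α → fail to reject H₀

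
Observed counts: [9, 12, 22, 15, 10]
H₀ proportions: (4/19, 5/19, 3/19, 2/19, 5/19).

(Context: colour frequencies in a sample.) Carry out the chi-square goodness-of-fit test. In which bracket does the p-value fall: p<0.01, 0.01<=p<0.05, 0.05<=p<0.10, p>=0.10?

n = 68; E_i = n·p_i = [14.32, 17.89, 10.74, 7.16, 17.89]
χ² = (9−14.32)²/14.32 + (12−17.89)²/17.89 + (22−10.74)²/10.74 + (15−7.16)²/7.16 + (10−17.89)²/17.89 = 27.8056
df = 4
p-value (upper-tail) = 0.00001
→ bracket: p<0.01

p-value bracket: p<0.01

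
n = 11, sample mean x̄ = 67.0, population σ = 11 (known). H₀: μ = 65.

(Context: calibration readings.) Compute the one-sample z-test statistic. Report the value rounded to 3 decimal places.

test statistic = 0.603

SE = σ/√n = 11/√11 = 3.3166
z = (x̄−μ₀)/SE = (67.0−65)/3.3166 = 0.6030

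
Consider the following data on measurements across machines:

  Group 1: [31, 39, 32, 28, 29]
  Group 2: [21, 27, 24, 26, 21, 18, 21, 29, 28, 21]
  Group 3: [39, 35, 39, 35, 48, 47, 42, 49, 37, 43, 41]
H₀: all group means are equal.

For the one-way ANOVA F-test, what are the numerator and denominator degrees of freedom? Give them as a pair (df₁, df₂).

k = 3 groups, N = 26 total
df = (k−1, N−k) = (3−1, 26−3) = (2, 23)

degrees of freedom = [2, 23]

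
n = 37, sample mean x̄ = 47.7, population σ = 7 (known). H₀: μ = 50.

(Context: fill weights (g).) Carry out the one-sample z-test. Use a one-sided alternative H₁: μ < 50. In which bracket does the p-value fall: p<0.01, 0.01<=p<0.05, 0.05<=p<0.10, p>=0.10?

SE = σ/√n = 7/√37 = 1.1508
z = (x̄−μ₀)/SE = (47.7−50)/1.1508 = -1.9986
p-value (one-sided, H₁ less) = 0.02282
→ bracket: 0.01<=p<0.05

p-value bracket: 0.01<=p<0.05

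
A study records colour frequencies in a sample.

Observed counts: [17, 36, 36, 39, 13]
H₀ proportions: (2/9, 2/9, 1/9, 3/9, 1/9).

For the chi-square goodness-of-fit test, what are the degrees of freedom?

degrees of freedom = 4

df = k − 1 = 5 − 1 = 4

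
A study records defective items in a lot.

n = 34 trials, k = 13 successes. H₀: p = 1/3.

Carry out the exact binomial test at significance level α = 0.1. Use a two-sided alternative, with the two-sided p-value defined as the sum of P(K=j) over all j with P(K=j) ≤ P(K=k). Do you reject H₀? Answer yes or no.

reject H₀: no

Exact binomial: n=34, k=13, p₀=1/3=0.3333
P(X=j) = C(n,j)·p₀^j·(1−p₀)^(n−j); p = Σ P(X=j) over j with P(X=j) ≤ P(X=13)
p-value (two-sided) = 0.58627
At α=0.1: p ≥ α → fail to reject H₀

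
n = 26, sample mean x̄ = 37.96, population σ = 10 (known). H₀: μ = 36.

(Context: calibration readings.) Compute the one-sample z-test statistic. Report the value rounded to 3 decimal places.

SE = σ/√n = 10/√26 = 1.9612
z = (x̄−μ₀)/SE = (37.96−36)/1.9612 = 0.9994

test statistic = 0.999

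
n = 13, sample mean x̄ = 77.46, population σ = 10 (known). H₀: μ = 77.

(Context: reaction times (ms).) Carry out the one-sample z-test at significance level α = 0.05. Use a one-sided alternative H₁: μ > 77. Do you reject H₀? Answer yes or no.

SE = σ/√n = 10/√13 = 2.7735
z = (x̄−μ₀)/SE = (77.46−77)/2.7735 = 0.1659
p-value (one-sided, H₁ greater) = 0.43414
At α=0.05: p ≥ α → fail to reject H₀

reject H₀: no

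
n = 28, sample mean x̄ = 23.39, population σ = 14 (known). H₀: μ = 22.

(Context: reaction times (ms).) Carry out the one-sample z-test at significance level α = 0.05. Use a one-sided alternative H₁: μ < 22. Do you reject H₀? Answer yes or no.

reject H₀: no

SE = σ/√n = 14/√28 = 2.6458
z = (x̄−μ₀)/SE = (23.39−22)/2.6458 = 0.5254
p-value (one-sided, H₁ less) = 0.70034
At α=0.05: p ≥ α → fail to reject H₀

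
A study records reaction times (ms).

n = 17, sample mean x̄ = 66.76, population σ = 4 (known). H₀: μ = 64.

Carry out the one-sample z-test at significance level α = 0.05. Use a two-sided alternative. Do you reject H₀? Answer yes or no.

SE = σ/√n = 4/√17 = 0.9701
z = (x̄−μ₀)/SE = (66.76−64)/0.9701 = 2.8449
p-value (two-sided) = 0.00444
At α=0.05: p < α → reject H₀

reject H₀: yes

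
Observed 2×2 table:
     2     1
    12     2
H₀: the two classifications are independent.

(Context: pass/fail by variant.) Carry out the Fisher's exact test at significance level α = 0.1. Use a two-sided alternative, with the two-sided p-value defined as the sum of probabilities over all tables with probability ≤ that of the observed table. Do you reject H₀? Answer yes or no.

reject H₀: no

Margins: r₁=3, r₂=14, c₁=14, c₂=3, n=17
p_obs = C(3,2)·C(14,12)/C(17,14); sum pmf over tables with pmf ≤ p_obs
p-value (two-sided) = 0.46471
At α=0.1: p ≥ α → fail to reject H₀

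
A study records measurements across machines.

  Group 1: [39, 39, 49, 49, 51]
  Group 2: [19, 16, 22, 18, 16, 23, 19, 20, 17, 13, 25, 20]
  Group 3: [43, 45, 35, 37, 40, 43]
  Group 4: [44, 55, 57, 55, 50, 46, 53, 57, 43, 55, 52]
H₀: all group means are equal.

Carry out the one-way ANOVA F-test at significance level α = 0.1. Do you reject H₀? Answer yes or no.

reject H₀: yes

Group means [45.40, 19.00, 40.50, 51.55], grand mean 37.206
SSB = Σnᵢ(x̄ᵢ−x̄)² = 6640.132; SSW = ΣΣ(x−x̄ᵢ)² = 597.427
MSB = 6640.132/3 = 2213.3772; MSW = 597.427/30 = 19.9142
F = MSB/MSW = 111.1454
df = (3, 30)
p-value (upper-tail) = 0.00000
At α=0.1: p < α → reject H₀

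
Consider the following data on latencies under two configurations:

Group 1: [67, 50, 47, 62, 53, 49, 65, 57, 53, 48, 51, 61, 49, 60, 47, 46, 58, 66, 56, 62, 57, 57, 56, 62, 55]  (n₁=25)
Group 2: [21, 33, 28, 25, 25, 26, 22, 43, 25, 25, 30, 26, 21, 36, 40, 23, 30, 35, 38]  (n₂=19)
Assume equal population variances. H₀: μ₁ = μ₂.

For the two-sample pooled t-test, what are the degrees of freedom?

degrees of freedom = 42

df = n₁ + n₂ − 2 = 25 + 19 − 2 = 42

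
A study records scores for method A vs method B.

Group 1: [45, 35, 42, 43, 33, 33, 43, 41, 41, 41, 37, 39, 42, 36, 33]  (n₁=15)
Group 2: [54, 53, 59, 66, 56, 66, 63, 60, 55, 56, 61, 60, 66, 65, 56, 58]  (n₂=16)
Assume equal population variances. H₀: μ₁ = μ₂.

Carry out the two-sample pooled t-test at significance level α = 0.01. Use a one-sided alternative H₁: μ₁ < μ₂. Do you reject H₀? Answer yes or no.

reject H₀: yes

x̄₁=38.933, s₁=4.096, n₁=15
x̄₂=59.625, s₂=4.500, n₂=16
s_p² = [14·4.096² + 15·4.500²]/29 = 18.5753
SE = √(s_p²·(1/15+1/16)) = 1.5490
t = (38.933−59.625)/1.5490 = -13.3583
df = 29
p-value (one-sided, H₁ less) = 0.00000
At α=0.01: p < α → reject H₀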